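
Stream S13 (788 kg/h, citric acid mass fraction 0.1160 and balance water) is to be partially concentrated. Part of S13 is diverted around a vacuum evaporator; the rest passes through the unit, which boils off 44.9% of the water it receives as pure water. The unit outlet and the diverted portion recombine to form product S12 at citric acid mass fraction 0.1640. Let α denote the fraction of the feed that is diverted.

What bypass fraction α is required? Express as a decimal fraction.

0.263

All 788×0.116 = 91.408 kg/h of citric acid reaches S12, so S12 = 91.408/0.164 = 557.37 kg/h and vapour = 230.63 kg/h.
The evaporator receives (1−α)·788 of feed at 0.884 water and removes 0.449 of that water:
0.449×0.884×(1−α)×788 = 230.63
(1−α) = 230.63/312.77 = 0.7374;  α = 0.2626.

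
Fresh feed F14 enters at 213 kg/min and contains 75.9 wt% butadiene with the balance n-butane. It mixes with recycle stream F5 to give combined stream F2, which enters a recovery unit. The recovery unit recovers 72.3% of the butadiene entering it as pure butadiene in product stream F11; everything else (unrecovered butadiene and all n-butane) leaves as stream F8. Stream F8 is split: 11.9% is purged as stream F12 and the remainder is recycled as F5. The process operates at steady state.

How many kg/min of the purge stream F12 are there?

n-butane enters only via F14 and leaves only via the purge: 213×0.241 = 0.119×(n-butane in F8), and the recovery unit passes all n-butane, so n-butane in F2 = n-butane in F8 = 431.37 kg/min.
butadiene in F2: m_A = 213×0.759 + (1−0.119)·(1−0.723)·m_A, so m_A = 161.67/0.7560 = 213.86 kg/min.
F8 = (1−0.723)×213.86 + 431.37 = 490.61 kg/min.
Purge F12 = 0.119×490.61 = 58.382 kg/min.

58.38 kg/min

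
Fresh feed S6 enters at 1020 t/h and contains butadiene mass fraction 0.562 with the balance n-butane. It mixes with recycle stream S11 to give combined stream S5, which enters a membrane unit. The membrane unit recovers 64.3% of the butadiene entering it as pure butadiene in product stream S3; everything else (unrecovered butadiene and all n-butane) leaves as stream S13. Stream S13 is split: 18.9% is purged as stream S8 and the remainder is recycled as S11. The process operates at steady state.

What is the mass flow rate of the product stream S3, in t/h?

butadiene in S5: m_A = 1020×0.562 + (1−0.189)·(1−0.643)·m_A, so m_A = 573.24/0.7105 = 806.84 t/h.
Product S3 = 0.643×806.84 = 518.8 t/h.

518.8 t/h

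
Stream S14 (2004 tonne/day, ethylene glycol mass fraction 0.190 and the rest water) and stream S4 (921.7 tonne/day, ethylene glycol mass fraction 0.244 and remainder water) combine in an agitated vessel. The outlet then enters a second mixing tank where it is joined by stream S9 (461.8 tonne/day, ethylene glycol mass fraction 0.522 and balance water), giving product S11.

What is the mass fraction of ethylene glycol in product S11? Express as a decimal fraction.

0.250

Overall, product flow = 3387.5 tonne/day.
ethylene glycol in = 2004×0.190 + 921.7×0.244 + 461.8×0.522 = 846.71 tonne/day.
ethylene glycol fraction in S11 = 0.250.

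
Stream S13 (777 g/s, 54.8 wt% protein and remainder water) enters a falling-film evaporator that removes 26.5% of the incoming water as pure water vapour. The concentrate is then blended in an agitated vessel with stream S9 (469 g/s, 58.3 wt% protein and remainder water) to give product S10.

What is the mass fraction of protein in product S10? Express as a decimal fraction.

0.606

Vapour removed = 0.265×0.452×777 = 93.069 g/s; concentrate = 683.93 g/s.
protein reaching the mixer = 425.8 (from concentrate) + 469×0.583 = 699.22 g/s.
Product flow = 683.93 + 469 = 1152.9 g/s; protein fraction = 0.606.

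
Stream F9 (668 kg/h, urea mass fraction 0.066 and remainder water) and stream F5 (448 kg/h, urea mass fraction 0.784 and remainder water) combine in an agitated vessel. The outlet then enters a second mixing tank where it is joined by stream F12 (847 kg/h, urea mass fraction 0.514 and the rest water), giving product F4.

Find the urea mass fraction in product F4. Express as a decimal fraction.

0.423

Overall, product flow = 1963 kg/h.
urea in = 668×0.066 + 448×0.784 + 847×0.514 = 830.68 kg/h.
urea fraction in F4 = 0.423.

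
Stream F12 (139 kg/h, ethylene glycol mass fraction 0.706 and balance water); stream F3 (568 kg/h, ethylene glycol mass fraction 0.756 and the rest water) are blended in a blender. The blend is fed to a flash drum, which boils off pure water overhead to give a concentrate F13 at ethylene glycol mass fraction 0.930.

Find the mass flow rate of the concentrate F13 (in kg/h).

ethylene glycol entering = 139×0.706 + 568×0.756 = 527.54 kg/h.
All ethylene glycol reports to F13, so F13 = 527.54/0.930 = 567.25 kg/h.

567.2 kg/h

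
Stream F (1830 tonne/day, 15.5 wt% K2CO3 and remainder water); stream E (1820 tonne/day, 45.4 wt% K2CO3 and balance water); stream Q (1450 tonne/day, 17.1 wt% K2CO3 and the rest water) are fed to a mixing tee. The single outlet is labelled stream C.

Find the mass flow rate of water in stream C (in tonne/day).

3742 tonne/day

water out = water in = 1830×0.845 + 1820×0.546 + 1450×0.829 = 3742.1 tonne/day.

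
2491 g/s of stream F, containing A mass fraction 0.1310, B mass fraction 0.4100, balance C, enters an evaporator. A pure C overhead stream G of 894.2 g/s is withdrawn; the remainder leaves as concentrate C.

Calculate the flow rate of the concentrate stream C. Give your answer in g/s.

Concentrate = 2491 − 894.2 = 1596.8 g/s.

1597 g/s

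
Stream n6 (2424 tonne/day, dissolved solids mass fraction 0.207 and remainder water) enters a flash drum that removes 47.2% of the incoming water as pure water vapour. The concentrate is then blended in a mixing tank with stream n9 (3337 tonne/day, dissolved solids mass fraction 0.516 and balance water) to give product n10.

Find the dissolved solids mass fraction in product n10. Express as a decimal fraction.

Vapour removed = 0.472×0.793×2424 = 907.29 tonne/day; concentrate = 1516.7 tonne/day.
dissolved solids reaching the mixer = 501.77 (from concentrate) + 3337×0.516 = 2223.7 tonne/day.
Product flow = 1516.7 + 3337 = 4853.7 tonne/day; dissolved solids fraction = 0.458.

0.458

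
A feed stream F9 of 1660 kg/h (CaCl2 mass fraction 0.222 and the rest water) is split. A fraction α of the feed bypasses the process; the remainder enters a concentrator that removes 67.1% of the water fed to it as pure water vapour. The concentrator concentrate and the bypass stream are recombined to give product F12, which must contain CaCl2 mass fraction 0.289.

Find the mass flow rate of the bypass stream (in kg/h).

All 1660×0.222 = 368.52 kg/h of CaCl2 reaches F12, so F12 = 368.52/0.289 = 1275.2 kg/h and vapour = 384.84 kg/h.
The evaporator receives (1−α)·1660 of feed at 0.778 water and removes 0.671 of that water:
0.671×0.778×(1−α)×1660 = 384.84
(1−α) = 384.84/866.58 = 0.4441;  α = 0.5559.
Bypass flow = 0.5559×1660 = 922.8 kg/h.

922.8 kg/h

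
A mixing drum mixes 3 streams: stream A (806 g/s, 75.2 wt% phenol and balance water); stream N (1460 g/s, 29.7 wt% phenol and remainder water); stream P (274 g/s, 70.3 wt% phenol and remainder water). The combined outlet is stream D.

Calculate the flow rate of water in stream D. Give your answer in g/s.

water out = water in = 806×0.248 + 1460×0.703 + 274×0.297 = 1307.6 g/s.

1308 g/s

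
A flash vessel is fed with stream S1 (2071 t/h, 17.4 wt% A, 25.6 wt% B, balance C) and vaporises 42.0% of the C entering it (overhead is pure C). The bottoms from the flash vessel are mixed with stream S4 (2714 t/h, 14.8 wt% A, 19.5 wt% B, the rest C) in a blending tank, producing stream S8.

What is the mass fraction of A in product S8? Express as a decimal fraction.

Vapour removed = 0.420×0.570×2071 = 495.8 t/h; concentrate = 1575.2 t/h.
A reaching the mixer = 360.35 (from concentrate) + 2714×0.148 = 762.03 t/h.
Product flow = 1575.2 + 2714 = 4289.2 t/h; A fraction = 0.178.

0.178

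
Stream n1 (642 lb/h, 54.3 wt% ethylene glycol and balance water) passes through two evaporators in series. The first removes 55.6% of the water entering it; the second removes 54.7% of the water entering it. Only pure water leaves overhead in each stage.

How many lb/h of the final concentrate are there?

407.6 lb/h

water in feed = 642×0.457 = 293.39 lb/h.
After stage 1: water left = (1−0.556)×293.39 = 130.27; stream total = 478.87 lb/h.
After stage 2: water left = (1−0.547)×130.27 = 59.011; final concentrate = 407.62 lb/h.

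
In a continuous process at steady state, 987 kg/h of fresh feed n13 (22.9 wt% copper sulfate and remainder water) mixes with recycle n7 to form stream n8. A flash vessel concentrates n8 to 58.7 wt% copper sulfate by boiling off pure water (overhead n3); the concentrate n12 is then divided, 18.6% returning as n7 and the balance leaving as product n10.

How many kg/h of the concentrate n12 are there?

473 kg/h

Overall copper sulfate balance (none leaves overhead): copper sulfate in fresh feed = copper sulfate in product, i.e. 987×0.229 = (1−0.186)·n12·0.587.
n12 = 226.02/(0.587×0.814) = 473.03 kg/h.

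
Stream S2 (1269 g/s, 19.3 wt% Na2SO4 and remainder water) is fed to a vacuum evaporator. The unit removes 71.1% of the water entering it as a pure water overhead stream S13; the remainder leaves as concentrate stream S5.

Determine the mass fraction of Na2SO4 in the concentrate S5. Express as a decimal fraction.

0.453

Na2SO4 is not removed: 1269×0.193 = 244.92 g/s of Na2SO4 enters S5.
water entering = 1269×0.807 = 1024.1 g/s; overhead removed = 0.711×1024.1 = 728.12 g/s.
Concentrate = 1269 − 728.12 = 540.88 g/s.
Mass fraction = 244.92/540.88 = 0.453.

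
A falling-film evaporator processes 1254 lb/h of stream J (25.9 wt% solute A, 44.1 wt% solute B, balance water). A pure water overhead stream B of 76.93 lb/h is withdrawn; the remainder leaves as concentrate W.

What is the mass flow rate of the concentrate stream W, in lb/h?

Concentrate = 1254 − 76.93 = 1177.1 lb/h.

1177 lb/h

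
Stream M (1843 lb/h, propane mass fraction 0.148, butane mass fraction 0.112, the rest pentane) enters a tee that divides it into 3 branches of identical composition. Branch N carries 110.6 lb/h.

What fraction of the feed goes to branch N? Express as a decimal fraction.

Fraction to N = 110.6/1843 = 0.0600.

0.060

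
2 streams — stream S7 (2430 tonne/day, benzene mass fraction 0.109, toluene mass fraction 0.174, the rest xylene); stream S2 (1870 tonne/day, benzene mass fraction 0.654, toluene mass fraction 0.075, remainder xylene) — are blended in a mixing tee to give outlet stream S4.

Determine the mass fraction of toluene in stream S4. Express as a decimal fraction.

0.131

Total flow out = 2430 + 1870 = 4300 tonne/day.
toluene in = 2430×0.174 + 1870×0.075 = 563.07 tonne/day.
toluene mass fraction in S4 = 563.07/4300 = 0.131.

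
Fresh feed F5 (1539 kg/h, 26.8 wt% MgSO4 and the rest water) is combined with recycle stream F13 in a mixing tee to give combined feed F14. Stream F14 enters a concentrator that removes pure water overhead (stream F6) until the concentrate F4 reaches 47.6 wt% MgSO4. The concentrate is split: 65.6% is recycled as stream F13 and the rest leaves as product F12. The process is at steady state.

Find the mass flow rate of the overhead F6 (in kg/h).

Overall MgSO4 balance (none leaves overhead): MgSO4 in fresh feed = MgSO4 in product, i.e. 1539×0.268 = (1−0.656)·F4·0.476.
F4 = 412.45/(0.476×0.344) = 2518.9 kg/h.
Recycle F13 = 0.656×2518.9 = 1652.4 kg/h.
Combined feed F14 = 1539 + 1652.4 = 3191.4 kg/h.
Overhead F6 = F14 − F4 = 3191.4 − 2518.9 = 672.5 kg/h.

672.5 kg/h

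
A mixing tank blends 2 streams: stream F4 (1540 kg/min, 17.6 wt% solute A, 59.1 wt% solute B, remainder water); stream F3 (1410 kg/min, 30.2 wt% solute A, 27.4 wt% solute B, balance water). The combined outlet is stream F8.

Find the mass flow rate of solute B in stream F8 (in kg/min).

1296 kg/min

solute B out = solute B in = 1540×0.591 + 1410×0.274 = 1296.5 kg/min.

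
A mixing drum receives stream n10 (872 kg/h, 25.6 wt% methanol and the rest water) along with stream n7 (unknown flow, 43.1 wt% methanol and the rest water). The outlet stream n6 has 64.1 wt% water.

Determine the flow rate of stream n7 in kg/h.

Let n7 be the unknown flow. Total out = 872 + n7.
water balance: 648.77 + 0.569·n7 = 0.641·(872 + n7)
(0.569 − 0.641)·n7 = 0.641×872 − 648.77 = -89.816
n7 = -89.816 / -0.072 = 1247.4 kg/h

1247 kg/h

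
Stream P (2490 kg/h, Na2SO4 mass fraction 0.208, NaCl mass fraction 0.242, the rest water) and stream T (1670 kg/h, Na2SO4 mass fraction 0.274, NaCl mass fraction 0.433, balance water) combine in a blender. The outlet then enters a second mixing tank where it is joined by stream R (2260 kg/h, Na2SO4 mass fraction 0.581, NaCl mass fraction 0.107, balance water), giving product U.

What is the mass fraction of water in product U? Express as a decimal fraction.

0.399

Overall, product flow = 6420 kg/h.
water in = 2490×0.550 + 1670×0.293 + 2260×0.312 = 2563.9 kg/h.
water fraction in U = 0.399.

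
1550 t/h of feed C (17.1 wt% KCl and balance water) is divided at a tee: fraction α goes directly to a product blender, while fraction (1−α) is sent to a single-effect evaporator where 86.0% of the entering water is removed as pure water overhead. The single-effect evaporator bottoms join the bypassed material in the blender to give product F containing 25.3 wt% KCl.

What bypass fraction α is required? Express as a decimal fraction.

All 1550×0.171 = 265.05 t/h of KCl reaches F, so F = 265.05/0.253 = 1047.6 t/h and vapour = 502.37 t/h.
The evaporator receives (1−α)·1550 of feed at 0.829 water and removes 0.860 of that water:
0.860×0.829×(1−α)×1550 = 502.37
(1−α) = 502.37/1105.1 = 0.4546;  α = 0.5454.

0.545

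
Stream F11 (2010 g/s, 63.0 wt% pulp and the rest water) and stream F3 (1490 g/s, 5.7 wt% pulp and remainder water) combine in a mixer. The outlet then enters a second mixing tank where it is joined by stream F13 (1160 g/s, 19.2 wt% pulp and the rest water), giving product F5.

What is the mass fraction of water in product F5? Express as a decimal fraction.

0.662

Overall, product flow = 4660 g/s.
water in = 2010×0.370 + 1490×0.943 + 1160×0.808 = 3086.1 g/s.
water fraction in F5 = 0.662.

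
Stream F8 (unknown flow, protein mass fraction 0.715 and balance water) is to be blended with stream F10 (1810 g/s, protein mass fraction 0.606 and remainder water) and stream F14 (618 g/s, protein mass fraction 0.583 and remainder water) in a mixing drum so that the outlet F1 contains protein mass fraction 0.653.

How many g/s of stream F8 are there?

2070 g/s

Let F8 be the unknown flow. Total out = 2428 + F8.
protein balance: 1457.2 + 0.715·F8 = 0.653·(2428 + F8)
(0.715 − 0.653)·F8 = 0.653×2428 − 1457.2 = 128.33
F8 = 128.33 / 0.062 = 2069.8 g/s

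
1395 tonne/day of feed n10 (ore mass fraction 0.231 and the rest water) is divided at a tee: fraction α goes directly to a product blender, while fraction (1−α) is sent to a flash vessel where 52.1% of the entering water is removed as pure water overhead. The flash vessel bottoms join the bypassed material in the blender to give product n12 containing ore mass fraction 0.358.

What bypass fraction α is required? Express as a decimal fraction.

0.115

All 1395×0.231 = 322.25 tonne/day of ore reaches n12, so n12 = 322.25/0.358 = 900.13 tonne/day and vapour = 494.87 tonne/day.
The evaporator receives (1−α)·1395 of feed at 0.769 water and removes 0.521 of that water:
0.521×0.769×(1−α)×1395 = 494.87
(1−α) = 494.87/558.91 = 0.8854;  α = 0.1146.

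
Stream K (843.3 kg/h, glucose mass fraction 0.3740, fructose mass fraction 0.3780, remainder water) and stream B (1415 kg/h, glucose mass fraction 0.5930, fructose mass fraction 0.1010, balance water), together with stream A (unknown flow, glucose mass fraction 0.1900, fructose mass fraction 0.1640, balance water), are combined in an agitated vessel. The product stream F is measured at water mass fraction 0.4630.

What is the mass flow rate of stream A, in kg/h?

Let A be the unknown flow. Total out = 2258.3 + A.
water balance: 642.13 + 0.646·A = 0.463·(2258.3 + A)
(0.646 − 0.463)·A = 0.463×2258.3 − 642.13 = 403.46
A = 403.46 / 0.183 = 2204.7 kg/h

2205 kg/h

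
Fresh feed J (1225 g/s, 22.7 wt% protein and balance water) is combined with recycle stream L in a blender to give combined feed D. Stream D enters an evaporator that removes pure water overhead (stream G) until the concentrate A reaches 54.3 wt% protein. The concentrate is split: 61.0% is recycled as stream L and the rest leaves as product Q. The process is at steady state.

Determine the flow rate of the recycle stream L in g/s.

Overall protein balance (none leaves overhead): protein in fresh feed = protein in product, i.e. 1225×0.227 = (1−0.610)·A·0.543.
A = 278.07/(0.543×0.390) = 1313.1 g/s.
Recycle L = 0.610×1313.1 = 800.99 g/s.

801 g/s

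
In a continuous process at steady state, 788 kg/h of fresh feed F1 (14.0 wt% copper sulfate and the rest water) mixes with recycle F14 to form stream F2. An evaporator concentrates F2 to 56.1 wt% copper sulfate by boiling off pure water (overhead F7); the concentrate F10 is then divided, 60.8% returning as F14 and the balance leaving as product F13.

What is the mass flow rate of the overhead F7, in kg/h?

Overall copper sulfate balance (none leaves overhead): copper sulfate in fresh feed = copper sulfate in product, i.e. 788×0.140 = (1−0.608)·F10·0.561.
F10 = 110.32/(0.561×0.392) = 501.66 kg/h.
Recycle F14 = 0.608×501.66 = 305.01 kg/h.
Combined feed F2 = 788 + 305.01 = 1093 kg/h.
Overhead F7 = F2 − F10 = 1093 − 501.66 = 591.35 kg/h.

591.4 kg/h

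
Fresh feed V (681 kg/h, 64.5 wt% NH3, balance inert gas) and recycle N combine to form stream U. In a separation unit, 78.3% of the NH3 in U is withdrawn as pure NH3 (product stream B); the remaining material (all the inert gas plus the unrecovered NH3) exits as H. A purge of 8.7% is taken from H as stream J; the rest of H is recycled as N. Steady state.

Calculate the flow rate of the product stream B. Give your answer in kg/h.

NH3 in U: m_A = 681×0.645 + (1−0.087)·(1−0.783)·m_A, so m_A = 439.25/0.8019 = 547.77 kg/h.
Product B = 0.783×547.77 = 428.9 kg/h.

428.9 kg/h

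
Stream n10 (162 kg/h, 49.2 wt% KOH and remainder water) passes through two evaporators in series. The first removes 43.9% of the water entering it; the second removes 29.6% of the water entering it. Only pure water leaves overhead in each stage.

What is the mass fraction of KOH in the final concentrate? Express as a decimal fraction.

water in feed = 162×0.508 = 82.296 kg/h.
After stage 1: water left = (1−0.439)×82.296 = 46.168; stream total = 125.87 kg/h.
After stage 2: water left = (1−0.296)×46.168 = 32.502; final concentrate = 112.21 kg/h.
KOH fraction = 79.704/112.21 = 0.7103.

0.7103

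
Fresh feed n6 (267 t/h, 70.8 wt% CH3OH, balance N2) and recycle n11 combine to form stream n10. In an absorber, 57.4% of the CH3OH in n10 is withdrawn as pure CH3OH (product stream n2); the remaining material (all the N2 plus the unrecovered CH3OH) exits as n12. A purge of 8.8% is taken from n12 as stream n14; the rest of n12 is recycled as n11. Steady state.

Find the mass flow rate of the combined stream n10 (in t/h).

N2 enters only via n6 and leaves only via the purge: 267×0.292 = 0.088×(N2 in n12), and the absorber passes all N2, so N2 in n10 = N2 in n12 = 885.95 t/h.
CH3OH in n10: m_A = 267×0.708 + (1−0.088)·(1−0.574)·m_A, so m_A = 189.04/0.6115 = 309.14 t/h.
n10 = 309.14 + 885.95 = 1195.1 t/h.

1195 t/h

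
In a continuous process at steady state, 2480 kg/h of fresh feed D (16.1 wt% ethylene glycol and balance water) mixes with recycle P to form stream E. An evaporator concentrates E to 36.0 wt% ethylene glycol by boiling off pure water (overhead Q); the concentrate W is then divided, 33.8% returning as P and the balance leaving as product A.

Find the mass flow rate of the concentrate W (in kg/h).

1675 kg/h

Overall ethylene glycol balance (none leaves overhead): ethylene glycol in fresh feed = ethylene glycol in product, i.e. 2480×0.161 = (1−0.338)·W·0.360.
W = 399.28/(0.360×0.662) = 1675.4 kg/h.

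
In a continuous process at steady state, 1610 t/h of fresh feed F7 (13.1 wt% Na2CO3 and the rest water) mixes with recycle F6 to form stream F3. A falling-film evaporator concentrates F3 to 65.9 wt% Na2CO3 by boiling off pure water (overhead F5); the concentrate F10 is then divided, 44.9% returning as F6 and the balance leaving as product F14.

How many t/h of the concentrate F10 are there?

580.8 t/h

Overall Na2CO3 balance (none leaves overhead): Na2CO3 in fresh feed = Na2CO3 in product, i.e. 1610×0.131 = (1−0.449)·F10·0.659.
F10 = 210.91/(0.659×0.551) = 580.84 t/h.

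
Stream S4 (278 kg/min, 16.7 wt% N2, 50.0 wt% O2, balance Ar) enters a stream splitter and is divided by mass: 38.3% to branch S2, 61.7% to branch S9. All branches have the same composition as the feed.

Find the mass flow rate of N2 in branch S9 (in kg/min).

Branch S9 total = 0.617×278 = 171.53 kg/min.
N2 in S9 = 0.167×171.53 = 28.645 kg/min.

28.64 kg/min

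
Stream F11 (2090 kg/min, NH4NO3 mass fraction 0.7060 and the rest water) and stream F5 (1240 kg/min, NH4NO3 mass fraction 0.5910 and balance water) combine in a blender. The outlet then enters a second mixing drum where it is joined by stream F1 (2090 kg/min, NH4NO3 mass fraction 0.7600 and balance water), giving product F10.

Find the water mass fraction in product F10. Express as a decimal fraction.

Overall, product flow = 5420 kg/min.
water in = 2090×0.294 + 1240×0.409 + 2090×0.240 = 1623.2 kg/min.
water fraction in F10 = 0.2995.

0.2995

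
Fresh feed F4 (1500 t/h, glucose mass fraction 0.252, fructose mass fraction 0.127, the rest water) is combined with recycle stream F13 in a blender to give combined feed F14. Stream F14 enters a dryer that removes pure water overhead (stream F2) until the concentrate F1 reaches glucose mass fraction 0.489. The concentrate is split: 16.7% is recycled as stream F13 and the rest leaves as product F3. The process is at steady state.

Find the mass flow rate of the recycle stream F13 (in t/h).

155 t/h

Overall glucose balance (none leaves overhead): glucose in fresh feed = glucose in product, i.e. 1500×0.252 = (1−0.167)·F1·0.489.
F1 = 378/(0.489×0.833) = 927.98 t/h.
Recycle F13 = 0.167×927.98 = 154.97 t/h.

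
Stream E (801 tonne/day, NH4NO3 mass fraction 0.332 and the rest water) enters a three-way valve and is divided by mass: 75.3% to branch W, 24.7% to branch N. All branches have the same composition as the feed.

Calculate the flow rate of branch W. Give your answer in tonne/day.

603.2 tonne/day

Branch W flow = 0.753×801 = 603.15 tonne/day.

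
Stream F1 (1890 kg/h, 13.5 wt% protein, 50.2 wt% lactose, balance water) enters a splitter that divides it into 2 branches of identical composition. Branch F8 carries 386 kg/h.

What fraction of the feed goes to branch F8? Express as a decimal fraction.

0.204

Fraction to F8 = 386/1890 = 0.2042.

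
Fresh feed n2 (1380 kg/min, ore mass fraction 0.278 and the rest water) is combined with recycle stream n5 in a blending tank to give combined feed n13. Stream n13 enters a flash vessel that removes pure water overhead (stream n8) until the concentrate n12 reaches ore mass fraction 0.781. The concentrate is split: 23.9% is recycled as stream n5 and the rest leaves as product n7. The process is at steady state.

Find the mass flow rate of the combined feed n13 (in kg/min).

Overall ore balance (none leaves overhead): ore in fresh feed = ore in product, i.e. 1380×0.278 = (1−0.239)·n12·0.781.
n12 = 383.64/(0.781×0.761) = 645.49 kg/min.
Recycle n5 = 0.239×645.49 = 154.27 kg/min.
Combined feed n13 = 1380 + 154.27 = 1534.3 kg/min.

1534 kg/min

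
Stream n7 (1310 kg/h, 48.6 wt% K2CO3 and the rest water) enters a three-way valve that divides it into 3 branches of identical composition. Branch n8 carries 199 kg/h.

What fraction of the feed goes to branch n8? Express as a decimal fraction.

Fraction to n8 = 199/1310 = 0.1519.

0.152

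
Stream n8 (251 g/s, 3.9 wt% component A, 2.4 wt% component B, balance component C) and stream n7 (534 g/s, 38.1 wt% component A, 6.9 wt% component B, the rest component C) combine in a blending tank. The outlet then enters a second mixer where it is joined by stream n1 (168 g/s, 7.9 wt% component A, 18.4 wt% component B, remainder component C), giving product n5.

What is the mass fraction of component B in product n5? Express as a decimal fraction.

Overall, product flow = 953 g/s.
component B in = 251×0.024 + 534×0.069 + 168×0.184 = 73.782 g/s.
component B fraction in n5 = 0.0774.

0.0774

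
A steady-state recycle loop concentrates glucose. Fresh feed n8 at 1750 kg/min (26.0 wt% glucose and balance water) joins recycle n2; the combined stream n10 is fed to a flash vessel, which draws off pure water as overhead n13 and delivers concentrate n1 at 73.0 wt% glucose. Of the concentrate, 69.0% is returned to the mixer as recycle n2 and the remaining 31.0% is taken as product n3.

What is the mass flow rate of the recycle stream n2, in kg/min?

Overall glucose balance (none leaves overhead): glucose in fresh feed = glucose in product, i.e. 1750×0.260 = (1−0.690)·n1·0.730.
n1 = 455/(0.730×0.310) = 2010.6 kg/min.
Recycle n2 = 0.690×2010.6 = 1387.3 kg/min.

1387 kg/min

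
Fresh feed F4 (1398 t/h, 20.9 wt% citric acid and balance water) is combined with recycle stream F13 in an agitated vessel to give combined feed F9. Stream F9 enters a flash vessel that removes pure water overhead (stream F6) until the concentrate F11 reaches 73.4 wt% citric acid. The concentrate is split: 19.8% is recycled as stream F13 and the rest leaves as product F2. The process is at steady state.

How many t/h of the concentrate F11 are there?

Overall citric acid balance (none leaves overhead): citric acid in fresh feed = citric acid in product, i.e. 1398×0.209 = (1−0.198)·F11·0.734.
F11 = 292.18/(0.734×0.802) = 496.34 t/h.

496.3 t/h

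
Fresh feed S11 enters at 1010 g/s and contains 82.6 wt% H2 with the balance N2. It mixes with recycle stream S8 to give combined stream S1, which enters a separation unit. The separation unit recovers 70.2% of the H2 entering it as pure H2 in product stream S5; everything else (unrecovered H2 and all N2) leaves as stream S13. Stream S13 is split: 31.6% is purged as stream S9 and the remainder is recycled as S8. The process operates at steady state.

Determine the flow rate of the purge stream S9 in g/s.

N2 enters only via S11 and leaves only via the purge: 1010×0.174 = 0.316×(N2 in S13), and the separation unit passes all N2, so N2 in S1 = N2 in S13 = 556.14 g/s.
H2 in S1: m_A = 1010×0.826 + (1−0.316)·(1−0.702)·m_A, so m_A = 834.26/0.7962 = 1047.8 g/s.
S13 = (1−0.702)×1047.8 + 556.14 = 868.4 g/s.
Purge S9 = 0.316×868.4 = 274.41 g/s.

274.4 g/s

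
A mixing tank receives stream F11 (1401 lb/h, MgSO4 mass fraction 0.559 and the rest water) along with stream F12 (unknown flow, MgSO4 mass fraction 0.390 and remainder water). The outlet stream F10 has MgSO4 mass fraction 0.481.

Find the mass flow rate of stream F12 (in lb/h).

1201 lb/h

Let F12 be the unknown flow. Total out = 1401 + F12.
MgSO4 balance: 783.16 + 0.390·F12 = 0.481·(1401 + F12)
(0.390 − 0.481)·F12 = 0.481×1401 − 783.16 = -109.28
F12 = -109.28 / -0.091 = 1200.9 lb/h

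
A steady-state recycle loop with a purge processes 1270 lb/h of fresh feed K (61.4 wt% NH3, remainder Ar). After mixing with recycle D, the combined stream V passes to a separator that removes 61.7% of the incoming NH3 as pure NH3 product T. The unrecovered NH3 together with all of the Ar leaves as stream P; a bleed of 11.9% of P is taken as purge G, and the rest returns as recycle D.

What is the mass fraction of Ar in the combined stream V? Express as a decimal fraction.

Ar enters only via K and leaves only via the purge: 1270×0.386 = 0.119×(Ar in P), and the separator passes all Ar, so Ar in V = Ar in P = 4119.5 lb/h.
NH3 in V: m_A = 1270×0.614 + (1−0.119)·(1−0.617)·m_A, so m_A = 779.78/0.6626 = 1176.9 lb/h.
V = 1176.9 + 4119.5 = 5296.4 lb/h.
Ar fraction in V = 4119.5/5296.4 = 0.778.

0.778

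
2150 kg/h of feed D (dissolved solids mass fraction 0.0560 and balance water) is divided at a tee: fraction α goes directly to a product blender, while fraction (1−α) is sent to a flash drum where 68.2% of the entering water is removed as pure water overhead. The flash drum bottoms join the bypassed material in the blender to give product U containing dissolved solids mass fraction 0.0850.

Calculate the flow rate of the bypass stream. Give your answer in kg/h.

All 2150×0.056 = 120.4 kg/h of dissolved solids reaches U, so U = 120.4/0.085 = 1416.5 kg/h and vapour = 733.53 kg/h.
The evaporator receives (1−α)·2150 of feed at 0.944 water and removes 0.682 of that water:
0.682×0.944×(1−α)×2150 = 733.53
(1−α) = 733.53/1384.2 = 0.5299;  α = 0.4701.
Bypass flow = 0.4701×2150 = 1010.6 kg/h.

1011 kg/h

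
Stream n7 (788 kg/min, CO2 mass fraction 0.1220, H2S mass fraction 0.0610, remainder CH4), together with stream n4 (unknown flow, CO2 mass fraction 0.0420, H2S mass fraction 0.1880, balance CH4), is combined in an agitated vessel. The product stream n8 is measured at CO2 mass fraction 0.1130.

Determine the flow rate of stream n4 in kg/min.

99.89 kg/min

Let n4 be the unknown flow. Total out = 788 + n4.
CO2 balance: 96.136 + 0.042·n4 = 0.113·(788 + n4)
(0.042 − 0.113)·n4 = 0.113×788 − 96.136 = -7.092
n4 = -7.092 / -0.071 = 99.887 kg/min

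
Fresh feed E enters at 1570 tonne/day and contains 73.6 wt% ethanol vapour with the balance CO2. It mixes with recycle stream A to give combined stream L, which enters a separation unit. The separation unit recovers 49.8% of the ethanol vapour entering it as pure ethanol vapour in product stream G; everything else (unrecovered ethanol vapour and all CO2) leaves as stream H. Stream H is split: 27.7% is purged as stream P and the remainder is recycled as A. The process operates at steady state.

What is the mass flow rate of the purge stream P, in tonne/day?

666.7 tonne/day

CO2 enters only via E and leaves only via the purge: 1570×0.264 = 0.277×(CO2 in H), and the separation unit passes all CO2, so CO2 in L = CO2 in H = 1496.3 tonne/day.
ethanol vapour in L: m_A = 1570×0.736 + (1−0.277)·(1−0.498)·m_A, so m_A = 1155.5/0.6371 = 1813.8 tonne/day.
H = (1−0.498)×1813.8 + 1496.3 = 2406.9 tonne/day.
Purge P = 0.277×2406.9 = 666.7 tonne/day.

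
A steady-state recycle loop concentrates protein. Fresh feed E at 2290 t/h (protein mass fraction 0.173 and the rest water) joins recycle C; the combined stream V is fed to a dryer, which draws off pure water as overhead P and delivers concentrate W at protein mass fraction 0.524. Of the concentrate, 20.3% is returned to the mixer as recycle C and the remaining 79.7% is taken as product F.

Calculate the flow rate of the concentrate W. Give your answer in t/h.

948.6 t/h

Overall protein balance (none leaves overhead): protein in fresh feed = protein in product, i.e. 2290×0.173 = (1−0.203)·W·0.524.
W = 396.17/(0.524×0.797) = 948.62 t/h.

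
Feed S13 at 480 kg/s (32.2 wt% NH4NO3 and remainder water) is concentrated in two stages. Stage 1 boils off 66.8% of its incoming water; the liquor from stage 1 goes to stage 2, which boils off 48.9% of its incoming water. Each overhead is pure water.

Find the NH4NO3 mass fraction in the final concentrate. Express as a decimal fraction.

water in feed = 480×0.678 = 325.44 kg/s.
After stage 1: water left = (1−0.668)×325.44 = 108.05; stream total = 262.61 kg/s.
After stage 2: water left = (1−0.489)×108.05 = 55.212; final concentrate = 209.77 kg/s.
NH4NO3 fraction = 154.56/209.77 = 0.7368.

0.7368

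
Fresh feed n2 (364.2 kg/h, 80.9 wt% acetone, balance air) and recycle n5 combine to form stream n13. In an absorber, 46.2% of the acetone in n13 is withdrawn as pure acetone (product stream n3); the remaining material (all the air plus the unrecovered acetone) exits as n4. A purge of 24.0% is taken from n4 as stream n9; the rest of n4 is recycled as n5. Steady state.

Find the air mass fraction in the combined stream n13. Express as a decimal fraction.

air enters only via n2 and leaves only via the purge: 364.2×0.191 = 0.240×(air in n4), and the absorber passes all air, so air in n13 = air in n4 = 289.84 kg/h.
acetone in n13: m_A = 364.2×0.809 + (1−0.240)·(1−0.462)·m_A, so m_A = 294.64/0.5911 = 498.44 kg/h.
n13 = 498.44 + 289.84 = 788.28 kg/h.
air fraction in n13 = 289.84/788.28 = 0.368.

0.368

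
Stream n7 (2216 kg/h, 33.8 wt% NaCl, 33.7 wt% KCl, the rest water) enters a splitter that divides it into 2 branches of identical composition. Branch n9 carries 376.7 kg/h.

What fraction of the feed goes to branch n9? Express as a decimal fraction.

0.170

Fraction to n9 = 376.7/2216 = 0.1700.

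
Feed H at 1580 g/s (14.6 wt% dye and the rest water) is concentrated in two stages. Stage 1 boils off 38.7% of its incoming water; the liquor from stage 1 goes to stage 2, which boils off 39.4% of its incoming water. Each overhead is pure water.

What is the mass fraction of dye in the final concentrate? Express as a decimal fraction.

water in feed = 1580×0.854 = 1349.3 g/s.
After stage 1: water left = (1−0.387)×1349.3 = 827.13; stream total = 1057.8 g/s.
After stage 2: water left = (1−0.394)×827.13 = 501.24; final concentrate = 731.92 g/s.
dye fraction = 230.68/731.92 = 0.315.

0.315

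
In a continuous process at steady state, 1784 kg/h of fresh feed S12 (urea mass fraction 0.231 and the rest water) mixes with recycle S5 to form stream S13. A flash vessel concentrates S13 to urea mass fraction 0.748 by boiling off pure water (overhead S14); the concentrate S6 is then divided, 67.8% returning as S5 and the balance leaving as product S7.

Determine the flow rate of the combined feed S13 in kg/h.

Overall urea balance (none leaves overhead): urea in fresh feed = urea in product, i.e. 1784×0.231 = (1−0.678)·S6·0.748.
S6 = 412.1/(0.748×0.322) = 1711 kg/h.
Recycle S5 = 0.678×1711 = 1160.1 kg/h.
Combined feed S13 = 1784 + 1160.1 = 2944.1 kg/h.

2944 kg/h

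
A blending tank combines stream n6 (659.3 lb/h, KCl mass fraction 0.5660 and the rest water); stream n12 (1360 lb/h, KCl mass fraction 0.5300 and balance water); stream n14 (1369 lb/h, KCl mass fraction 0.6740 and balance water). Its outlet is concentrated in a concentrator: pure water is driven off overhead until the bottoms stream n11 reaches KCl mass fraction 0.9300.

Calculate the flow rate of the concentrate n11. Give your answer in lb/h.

KCl entering = 659.3×0.566 + 1360×0.530 + 1369×0.674 = 2016.7 lb/h.
All KCl reports to n11, so n11 = 2016.7/0.930 = 2168.5 lb/h.

2168 lb/h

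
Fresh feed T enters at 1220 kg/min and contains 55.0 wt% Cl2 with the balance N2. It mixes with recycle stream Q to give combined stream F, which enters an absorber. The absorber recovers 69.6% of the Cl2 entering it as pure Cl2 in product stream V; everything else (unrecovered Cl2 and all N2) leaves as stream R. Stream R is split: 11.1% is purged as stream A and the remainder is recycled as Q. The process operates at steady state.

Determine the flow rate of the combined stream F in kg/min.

N2 enters only via T and leaves only via the purge: 1220×0.450 = 0.111×(N2 in R), and the absorber passes all N2, so N2 in F = N2 in R = 4945.9 kg/min.
Cl2 in F: m_A = 1220×0.550 + (1−0.111)·(1−0.696)·m_A, so m_A = 671/0.7297 = 919.5 kg/min.
F = 919.5 + 4945.9 = 5865.4 kg/min.

5865 kg/min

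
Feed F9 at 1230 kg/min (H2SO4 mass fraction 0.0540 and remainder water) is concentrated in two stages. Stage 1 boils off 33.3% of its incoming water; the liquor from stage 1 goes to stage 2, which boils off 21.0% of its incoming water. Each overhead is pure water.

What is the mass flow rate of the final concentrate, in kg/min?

water in feed = 1230×0.946 = 1163.6 kg/min.
After stage 1: water left = (1−0.333)×1163.6 = 776.11; stream total = 842.53 kg/min.
After stage 2: water left = (1−0.210)×776.11 = 613.13; final concentrate = 679.55 kg/min.

679.5 kg/min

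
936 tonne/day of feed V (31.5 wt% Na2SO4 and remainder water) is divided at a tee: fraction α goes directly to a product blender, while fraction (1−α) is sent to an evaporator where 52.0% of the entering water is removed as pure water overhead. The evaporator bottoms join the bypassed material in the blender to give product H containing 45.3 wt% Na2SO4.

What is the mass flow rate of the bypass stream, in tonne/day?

All 936×0.315 = 294.84 tonne/day of Na2SO4 reaches H, so H = 294.84/0.453 = 650.86 tonne/day and vapour = 285.14 tonne/day.
The evaporator receives (1−α)·936 of feed at 0.685 water and removes 0.520 of that water:
0.520×0.685×(1−α)×936 = 285.14
(1−α) = 285.14/333.4 = 0.8552;  α = 0.1448.
Bypass flow = 0.1448×936 = 135.5 tonne/day.

135.5 tonne/day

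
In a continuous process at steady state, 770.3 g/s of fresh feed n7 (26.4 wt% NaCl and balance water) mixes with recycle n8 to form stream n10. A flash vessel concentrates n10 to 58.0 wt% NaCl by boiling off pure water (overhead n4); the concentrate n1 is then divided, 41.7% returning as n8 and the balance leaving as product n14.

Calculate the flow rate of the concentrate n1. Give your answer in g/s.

Overall NaCl balance (none leaves overhead): NaCl in fresh feed = NaCl in product, i.e. 770.3×0.264 = (1−0.417)·n1·0.580.
n1 = 203.36/(0.580×0.583) = 601.41 g/s.

601.4 g/s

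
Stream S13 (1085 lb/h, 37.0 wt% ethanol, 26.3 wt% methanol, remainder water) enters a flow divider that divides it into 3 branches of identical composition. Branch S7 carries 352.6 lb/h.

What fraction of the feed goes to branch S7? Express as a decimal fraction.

Fraction to S7 = 352.6/1085 = 0.3250.

0.325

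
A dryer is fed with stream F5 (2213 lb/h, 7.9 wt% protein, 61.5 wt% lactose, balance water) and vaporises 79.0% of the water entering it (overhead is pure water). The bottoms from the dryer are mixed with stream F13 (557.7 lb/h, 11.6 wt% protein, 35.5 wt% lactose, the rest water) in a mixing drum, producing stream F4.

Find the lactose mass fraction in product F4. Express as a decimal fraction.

Vapour removed = 0.790×0.306×2213 = 534.97 lb/h; concentrate = 1678 lb/h.
lactose reaching the mixer = 1361 (from concentrate) + 557.7×0.355 = 1559 lb/h.
Product flow = 1678 + 557.7 = 2235.7 lb/h; lactose fraction = 0.6973.

0.6973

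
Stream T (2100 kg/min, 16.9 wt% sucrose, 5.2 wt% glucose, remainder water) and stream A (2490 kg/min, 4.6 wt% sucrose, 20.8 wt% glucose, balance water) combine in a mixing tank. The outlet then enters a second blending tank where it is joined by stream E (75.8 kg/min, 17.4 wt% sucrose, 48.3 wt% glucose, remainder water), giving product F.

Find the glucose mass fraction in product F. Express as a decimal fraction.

Overall, product flow = 4665.8 kg/min.
glucose in = 2100×0.052 + 2490×0.208 + 75.8×0.483 = 663.73 kg/min.
glucose fraction in F = 0.142.

0.142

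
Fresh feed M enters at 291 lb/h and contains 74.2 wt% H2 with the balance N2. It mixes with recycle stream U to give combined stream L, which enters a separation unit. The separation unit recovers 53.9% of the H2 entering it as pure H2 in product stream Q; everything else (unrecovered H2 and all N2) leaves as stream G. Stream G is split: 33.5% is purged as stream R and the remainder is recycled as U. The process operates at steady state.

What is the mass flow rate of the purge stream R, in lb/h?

N2 enters only via M and leaves only via the purge: 291×0.258 = 0.335×(N2 in G), and the separation unit passes all N2, so N2 in L = N2 in G = 224.11 lb/h.
H2 in L: m_A = 291×0.742 + (1−0.335)·(1−0.539)·m_A, so m_A = 215.92/0.6934 = 311.38 lb/h.
G = (1−0.539)×311.38 + 224.11 = 367.66 lb/h.
Purge R = 0.335×367.66 = 123.17 lb/h.

123.2 lb/h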